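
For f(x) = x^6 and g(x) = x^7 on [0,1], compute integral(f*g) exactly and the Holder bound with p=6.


Step 1: Exact integral of f*g = integral(x^13, 0, 1) = 1/14
     = 0.071429
Step 2: Holder bound with p=6, q=1.2:
  ||f||_p = (integral x^36 dx)^(1/6) = (1/37)^(1/6) = 0.547814
  ||g||_q = (integral x^8.4 dx)^(1/1.2) = (1/9.4)^(1/1.2) = 0.154547
Step 3: Holder bound = ||f||_p * ||g||_q = 0.547814 * 0.154547 = 0.084663
Verification: 0.071429 <= 0.084663 (Holder holds)


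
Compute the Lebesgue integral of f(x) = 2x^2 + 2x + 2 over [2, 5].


The Lebesgue integral of a Riemann-integrable function agrees with the Riemann integral.
Antiderivative F(x) = (2/3)x^3 + (2/2)x^2 + 2x
F(5) = (2/3)*5^3 + (2/2)*5^2 + 2*5
     = (2/3)*125 + (2/2)*25 + 2*5
     = 83.333333 + 25 + 10
     = 118.333333
F(2) = 13.333333
Integral = F(5) - F(2) = 118.333333 - 13.333333 = 105


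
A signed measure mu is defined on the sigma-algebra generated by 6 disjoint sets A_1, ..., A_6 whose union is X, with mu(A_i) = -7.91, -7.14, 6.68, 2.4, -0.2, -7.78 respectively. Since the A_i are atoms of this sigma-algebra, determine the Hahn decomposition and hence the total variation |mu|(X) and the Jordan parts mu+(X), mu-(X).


Step 1: Every measurable set is a union of atoms (the cells / points), so a Hahn decomposition is
  obtained by grouping atoms by sign: P = union of atoms with mu > 0, N = union of the remaining atoms.
  Atoms in P (indices): 3, 4;  atoms in N (indices): 1, 2, 5, 6
  Positive values: 6.68, 2.4
  Negative values: -7.91, -7.14, -0.2, -7.78
Step 2: mu+(X) = mu(P) = sum of positive atom values = 9.08
Step 3: mu-(X) = -mu(N) = sum of |negative atom values| = 23.03
Step 4: |mu|(X) = mu+(X) + mu-(X) = 9.08 + 23.03 = 32.11


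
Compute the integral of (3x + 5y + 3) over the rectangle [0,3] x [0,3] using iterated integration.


By Fubini, integrate in x first, then y.
Step 1: Fix y, integrate over x in [0,3]:
  integral(3x + 5y + 3, x=0..3)
  = 3*(3^2 - 0^2)/2 + (5y + 3)*(3 - 0)
  = 13.5 + (5y + 3)*3
  = 13.5 + 15y + 9
  = 22.5 + 15y
Step 2: Integrate over y in [0,3]:
  integral(22.5 + 15y, y=0..3)
  = 22.5*3 + 15*(3^2 - 0^2)/2
  = 67.5 + 67.5
  = 135


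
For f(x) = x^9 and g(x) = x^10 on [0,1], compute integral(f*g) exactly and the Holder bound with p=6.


Step 1: Exact integral of f*g = integral(x^19, 0, 1) = 1/20
     = 0.05
Step 2: Holder bound with p=6, q=1.2:
  ||f||_p = (integral x^54 dx)^(1/6) = (1/55)^(1/6) = 0.51279
  ||g||_q = (integral x^12 dx)^(1/1.2) = (1/13)^(1/1.2) = 0.117954
Step 3: Holder bound = ||f||_p * ||g||_q = 0.51279 * 0.117954 = 0.060486
Verification: 0.05 <= 0.060486 (Holder holds)


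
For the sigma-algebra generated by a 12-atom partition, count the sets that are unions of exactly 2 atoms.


Each element of F is a union of some subset of the 12 atoms.
Elements that are unions of exactly 2 atoms correspond to 2-element subsets of the 12 atoms.
Count = C(12, 2) = 12! / (2! * 10!) = 66.


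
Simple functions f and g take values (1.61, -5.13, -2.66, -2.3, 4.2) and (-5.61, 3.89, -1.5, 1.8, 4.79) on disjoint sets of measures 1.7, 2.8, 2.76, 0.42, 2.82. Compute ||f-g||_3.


Step 1: Compute differences f_i - g_i:
  1.61 - -5.61 = 7.22
  -5.13 - 3.89 = -9.02
  -2.66 - -1.5 = -1.16
  -2.3 - 1.8 = -4.1
  4.2 - 4.79 = -0.59
Step 2: Compute |diff|^3 * measure for each set:
  |7.22|^3 * 1.7 = 376.367048 * 1.7 = 639.823982
  |-9.02|^3 * 2.8 = 733.870808 * 2.8 = 2054.838262
  |-1.16|^3 * 2.76 = 1.560896 * 2.76 = 4.308073
  |-4.1|^3 * 0.42 = 68.921 * 0.42 = 28.94682
  |-0.59|^3 * 2.82 = 0.205379 * 2.82 = 0.579169
Step 3: Sum = 2728.496306
Step 4: ||f-g||_3 = (2728.496306)^(1/3) = 13.973583


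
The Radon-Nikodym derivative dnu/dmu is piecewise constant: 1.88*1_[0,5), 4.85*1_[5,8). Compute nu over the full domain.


Integrate each piece of the Radon-Nikodym derivative:
Step 1: integral_0^5 1.88 dx = 1.88*(5-0) = 1.88*5 = 9.4
Step 2: integral_5^8 4.85 dx = 4.85*(8-5) = 4.85*3 = 14.55
Total: 9.4 + 14.55 = 23.95


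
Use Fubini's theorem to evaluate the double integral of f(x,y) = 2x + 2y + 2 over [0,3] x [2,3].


By Fubini, integrate in x first, then y.
Step 1: Fix y, integrate over x in [0,3]:
  integral(2x + 2y + 2, x=0..3)
  = 2*(3^2 - 0^2)/2 + (2y + 2)*(3 - 0)
  = 9 + (2y + 2)*3
  = 9 + 6y + 6
  = 15 + 6y
Step 2: Integrate over y in [2,3]:
  integral(15 + 6y, y=2..3)
  = 15*1 + 6*(3^2 - 2^2)/2
  = 15 + 15
  = 30


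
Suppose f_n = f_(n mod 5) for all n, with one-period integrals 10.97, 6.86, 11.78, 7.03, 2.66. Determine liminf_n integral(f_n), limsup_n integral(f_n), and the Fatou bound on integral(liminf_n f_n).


The sequence (integral(f_n)) is periodic with period 5, repeating the values 10.97, 6.86, 11.78, 7.03, 2.66 indefinitely.
Step 1: For a periodic sequence, every tail (a_m, a_(m+1), ...) contains all 5 period values infinitely often.
Step 2: Hence inf of every tail = min of the period values = min(10.97, 6.86, 11.78, 7.03, 2.66) = 2.66.
        liminf_n integral(f_n) = sup over m of (inf of tail from m) = 2.66.
Step 3: Similarly sup of every tail = max of the period values = 11.78.
        limsup_n integral(f_n) = 11.78.
Step 4: Fatou's lemma: integral(liminf_n f_n) <= liminf_n integral(f_n) = 2.66.
        So the integral of the pointwise liminf is at most 2.66.


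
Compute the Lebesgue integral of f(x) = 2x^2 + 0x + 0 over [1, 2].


The Lebesgue integral of a Riemann-integrable function agrees with the Riemann integral.
Antiderivative F(x) = (2/3)x^3 + (0/2)x^2 + 0x
F(2) = (2/3)*2^3 + (0/2)*2^2 + 0*2
     = (2/3)*8 + (0/2)*4 + 0*2
     = 5.333333 + 0.0 + 0
     = 5.333333
F(1) = 0.666667
Integral = F(2) - F(1) = 5.333333 - 0.666667 = 4.666667


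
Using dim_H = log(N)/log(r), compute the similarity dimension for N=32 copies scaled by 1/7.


For a self-similar set with N copies scaled by 1/r:
dim_H = log(N)/log(r) = log(32)/log(7)
= 3.465736/1.94591
= 1.781036


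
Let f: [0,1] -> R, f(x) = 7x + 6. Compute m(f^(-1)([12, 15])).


f^(-1)([12, 15]) = {x : 12 <= 7x + 6 <= 15}
Solving: (12 - 6)/7 <= x <= (15 - 6)/7
= [0.857143, 1.285714]
Intersecting with [0,1]: [0.857143, 1]
Measure = 1 - 0.857143 = 0.142857


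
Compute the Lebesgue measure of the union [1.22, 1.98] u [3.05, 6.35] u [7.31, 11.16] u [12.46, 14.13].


For pairwise disjoint intervals, m(union) = sum of lengths.
= (1.98 - 1.22) + (6.35 - 3.05) + (11.16 - 7.31) + (14.13 - 12.46)
= 0.76 + 3.3 + 3.85 + 1.67
= 9.58


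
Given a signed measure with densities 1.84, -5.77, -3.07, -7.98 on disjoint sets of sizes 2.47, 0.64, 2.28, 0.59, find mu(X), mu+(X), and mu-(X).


Step 1: Compute signed measure on each set:
  Set 1: 1.84 * 2.47 = 4.5448
  Set 2: -5.77 * 0.64 = -3.6928
  Set 3: -3.07 * 2.28 = -6.9996
  Set 4: -7.98 * 0.59 = -4.7082
Step 2: Total signed measure = (4.5448) + (-3.6928) + (-6.9996) + (-4.7082)
     = -10.8558
Step 3: Positive part mu+(X) = sum of positive contributions = 4.5448
Step 4: Negative part mu-(X) = |sum of negative contributions| = 15.4006


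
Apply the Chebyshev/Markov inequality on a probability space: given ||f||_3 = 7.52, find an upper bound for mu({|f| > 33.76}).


Chebyshev/Markov inequality: mu(|f| > eps) <= (||f||_p / eps)^p
Step 1: ||f||_3 / eps = 7.52 / 33.76 = 0.222749
Step 2: Raise to power p = 3:
  (0.222749)^3 = 0.011052
Step 3: Therefore mu(|f| > 33.76) <= 0.011052


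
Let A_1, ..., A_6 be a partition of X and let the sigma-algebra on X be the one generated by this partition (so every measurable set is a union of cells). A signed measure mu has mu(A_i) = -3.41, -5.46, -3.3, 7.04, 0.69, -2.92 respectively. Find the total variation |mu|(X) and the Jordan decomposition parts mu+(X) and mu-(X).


Step 1: Every measurable set is a union of atoms (the cells / points), so a Hahn decomposition is
  obtained by grouping atoms by sign: P = union of atoms with mu > 0, N = union of the remaining atoms.
  Atoms in P (indices): 4, 5;  atoms in N (indices): 1, 2, 3, 6
  Positive values: 7.04, 0.69
  Negative values: -3.41, -5.46, -3.3, -2.92
Step 2: mu+(X) = mu(P) = sum of positive atom values = 7.73
Step 3: mu-(X) = -mu(N) = sum of |negative atom values| = 15.09
Step 4: |mu|(X) = mu+(X) + mu-(X) = 7.73 + 15.09 = 22.82


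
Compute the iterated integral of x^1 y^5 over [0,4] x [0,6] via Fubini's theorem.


By Fubini's theorem, the double integral factors as a product of single integrals:
Step 1: integral_0^4 x^1 dx = [x^2/2] from 0 to 4
     = 4^2/2 = 8
Step 2: integral_0^6 y^5 dy = [y^6/6] from 0 to 6
     = 6^6/6 = 7776
Step 3: Double integral = 8 * 7776 = 62208


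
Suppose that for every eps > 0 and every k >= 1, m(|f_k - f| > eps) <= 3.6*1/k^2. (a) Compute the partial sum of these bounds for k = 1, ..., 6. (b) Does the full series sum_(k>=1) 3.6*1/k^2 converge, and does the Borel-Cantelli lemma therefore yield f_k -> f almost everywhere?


Step 1: List the terms 3.6*1/k^2 for k = 1 to 6:
  k=1: 3.6
  k=2: 0.9
  k=3: 0.4
  k=4: 0.225
  k=5: 0.144
  k=6: 0.1
Step 2: Partial sum = 3.6 + 0.9 + 0.4 + 0.225 + 0.144 + 0.1
     = 5.369
Step 3: The full series sum_(k>=1) 3.6*1/k^2 converges (p-series with p = 2 > 1; a constant multiple of a convergent series converges).
Step 4: Fix eps > 0. Since sum_k m(|f_k - f| > eps) < infinity, the Borel-Cantelli lemma gives
        m(limsup_k {|f_k - f| > eps}) = 0, i.e. for a.e. x, |f_k(x) - f(x)| <= eps for all large k.
        Applying this with eps = 1/j for j = 1, 2, ... and intersecting the countably many full-measure sets,
        for a.e. x we get limsup_k |f_k(x) - f(x)| <= 1/j for every j, hence f_k -> f almost everywhere.
Conclusion: series converges; Borel-Cantelli yields f_k -> f a.e.


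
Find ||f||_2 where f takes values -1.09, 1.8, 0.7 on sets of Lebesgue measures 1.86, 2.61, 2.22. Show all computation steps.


Step 1: Compute |f_i|^2 for each value:
  |-1.09|^2 = 1.1881
  |1.8|^2 = 3.24
  |0.7|^2 = 0.49
Step 2: Multiply by measures and sum:
  1.1881 * 1.86 = 2.209866
  3.24 * 2.61 = 8.4564
  0.49 * 2.22 = 1.0878
Sum = 2.209866 + 8.4564 + 1.0878 = 11.754066
Step 3: Take the p-th root:
||f||_2 = (11.754066)^(1/2) = 3.42842


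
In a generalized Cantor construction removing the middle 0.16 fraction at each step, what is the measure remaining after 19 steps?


Step 1: At each step, fraction remaining = 1 - 0.16 = 0.84
Step 2: After 19 steps, measure = (0.84)^19
Result = 0.036417


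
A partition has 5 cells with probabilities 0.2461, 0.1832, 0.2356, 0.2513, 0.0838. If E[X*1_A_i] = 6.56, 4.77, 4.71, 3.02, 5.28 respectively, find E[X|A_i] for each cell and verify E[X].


For each cell A_i: E[X|A_i] = E[X*1_A_i] / P(A_i)
Step 1: E[X|A_1] = 6.56 / 0.2461 = 26.655831
Step 2: E[X|A_2] = 4.77 / 0.1832 = 26.037118
Step 3: E[X|A_3] = 4.71 / 0.2356 = 19.991511
Step 4: E[X|A_4] = 3.02 / 0.2513 = 12.017509
Step 5: E[X|A_5] = 5.28 / 0.0838 = 63.00716
Verification: E[X] = sum E[X*1_A_i] = 6.56 + 4.77 + 4.71 + 3.02 + 5.28 = 24.34


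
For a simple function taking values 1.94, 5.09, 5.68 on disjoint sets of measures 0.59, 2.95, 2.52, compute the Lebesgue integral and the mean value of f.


Step 1: Integral = sum(value_i * measure_i)
= 1.94*0.59 + 5.09*2.95 + 5.68*2.52
= 1.1446 + 15.0155 + 14.3136
= 30.4737
Step 2: Total measure of domain = 0.59 + 2.95 + 2.52 = 6.06
Step 3: Average value = 30.4737 / 6.06 = 5.028663


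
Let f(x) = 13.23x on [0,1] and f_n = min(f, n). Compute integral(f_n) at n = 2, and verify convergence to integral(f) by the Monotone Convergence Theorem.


f(x) = 13.23x on [0,1]; f_n(x) = min(13.23x, n). At n = 2:
Step 1: f(x) reaches 2 at x = 2/13.23 = 0.151172
Step 2: integral(f_2) = integral(13.23x, 0, 0.151172) + integral(2, 0.151172, 1)
       = 13.23*0.151172^2/2 + 2*(1 - 0.151172)
       = 0.151172 + 1.697657
       = 1.848828
Step 3: As n -> infinity, f_n increases to f, so by MCT integral(f_n) -> integral(f) = 13.23/2 = 6.615.
Convergence: integral(f_2) = 1.848828 -> 6.615 as n -> infinity


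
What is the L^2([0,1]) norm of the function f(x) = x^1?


Step 1: ||f||_2 = (integral_0^1 |x^1|^2 dx)^(1/2)
     = (integral_0^1 x^2 dx)^(1/2)
Step 2: integral_0^1 x^2 dx = [x^3/(3)] from 0 to 1 = 1^3/3
     = 1/3 = 0.333333
Step 3: ||f||_2 = (0.333333)^(1/2) = 0.57735


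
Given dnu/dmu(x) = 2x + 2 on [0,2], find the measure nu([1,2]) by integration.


nu(A) = integral_A (dnu/dmu) dmu = integral_1^2 (2x + 2) dx
Step 1: Antiderivative F(x) = (2/2)x^2 + 2x
Step 2: F(2) = (2/2)*2^2 + 2*2 = 4 + 4 = 8
Step 3: F(1) = (2/2)*1^2 + 2*1 = 1 + 2 = 3
Step 4: nu([1,2]) = F(2) - F(1) = 8 - 3 = 5


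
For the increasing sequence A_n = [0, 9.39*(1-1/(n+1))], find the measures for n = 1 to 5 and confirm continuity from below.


By continuity of measure from below: if A_n increases to A, then m(A_n) -> m(A).
Here A = [0, 9.39], so m(A) = 9.39
Step 1: a_1 = 9.39*(1 - 1/2) = 4.695, m(A_1) = 4.695
Step 2: a_2 = 9.39*(1 - 1/3) = 6.26, m(A_2) = 6.26
Step 3: a_3 = 9.39*(1 - 1/4) = 7.0425, m(A_3) = 7.0425
Step 4: a_4 = 9.39*(1 - 1/5) = 7.512, m(A_4) = 7.512
Step 5: a_5 = 9.39*(1 - 1/6) = 7.825, m(A_5) = 7.825
Limit: m(A_n) -> m([0,9.39]) = 9.39


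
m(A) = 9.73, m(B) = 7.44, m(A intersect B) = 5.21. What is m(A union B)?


By inclusion-exclusion: m(A u B) = m(A) + m(B) - m(A n B)
= 9.73 + 7.44 - 5.21
= 11.96


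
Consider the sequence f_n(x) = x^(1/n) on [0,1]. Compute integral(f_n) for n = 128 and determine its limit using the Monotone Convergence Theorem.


At n = 128: f_128(x) = x^(1/128).
Step 1: integral(x^(1/128), 0, 1) = [x^(1/128+1) / (1/128+1)] from 0 to 1
     = 1 / (1/128 + 1) = 1 / ((128+1)/128) = 128/(128+1)
     = 128/129 = 0.992248
Step 2: As n -> infinity, f_n(x) = x^(1/n) -> 1 for x in (0,1], and f_n is increasing in n.
By MCT, lim_n integral(f_n) = integral(lim_n f_n) = integral(1, 0, 1) = 1.
Step 3: Verify convergence: 128/129 = 0.992248 -> 1


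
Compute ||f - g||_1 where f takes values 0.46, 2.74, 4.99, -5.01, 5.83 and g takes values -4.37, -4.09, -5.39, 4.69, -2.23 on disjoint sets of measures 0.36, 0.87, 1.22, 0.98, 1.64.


Step 1: Compute differences f_i - g_i:
  0.46 - -4.37 = 4.83
  2.74 - -4.09 = 6.83
  4.99 - -5.39 = 10.38
  -5.01 - 4.69 = -9.7
  5.83 - -2.23 = 8.06
Step 2: Compute |diff|^1 * measure for each set:
  |4.83|^1 * 0.36 = 4.83 * 0.36 = 1.7388
  |6.83|^1 * 0.87 = 6.83 * 0.87 = 5.9421
  |10.38|^1 * 1.22 = 10.38 * 1.22 = 12.6636
  |-9.7|^1 * 0.98 = 9.7 * 0.98 = 9.506
  |8.06|^1 * 1.64 = 8.06 * 1.64 = 13.2184
Step 3: Sum = 43.0689
Step 4: ||f-g||_1 = (43.0689)^(1/1) = 43.0689


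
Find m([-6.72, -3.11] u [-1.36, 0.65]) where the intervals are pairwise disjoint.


For pairwise disjoint intervals, m(union) = sum of lengths.
= (-3.11 - -6.72) + (0.65 - -1.36)
= 3.61 + 2.01
= 5.62


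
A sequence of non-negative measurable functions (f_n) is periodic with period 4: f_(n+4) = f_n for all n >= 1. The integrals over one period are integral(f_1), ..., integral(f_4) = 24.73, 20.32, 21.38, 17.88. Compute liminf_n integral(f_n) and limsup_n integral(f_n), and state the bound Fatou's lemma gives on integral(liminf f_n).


The sequence (integral(f_n)) is periodic with period 4, repeating the values 24.73, 20.32, 21.38, 17.88 indefinitely.
Step 1: For a periodic sequence, every tail (a_m, a_(m+1), ...) contains all 4 period values infinitely often.
Step 2: Hence inf of every tail = min of the period values = min(24.73, 20.32, 21.38, 17.88) = 17.88.
        liminf_n integral(f_n) = sup over m of (inf of tail from m) = 17.88.
Step 3: Similarly sup of every tail = max of the period values = 24.73.
        limsup_n integral(f_n) = 24.73.
Step 4: Fatou's lemma: integral(liminf_n f_n) <= liminf_n integral(f_n) = 17.88.
        So the integral of the pointwise liminf is at most 17.88.


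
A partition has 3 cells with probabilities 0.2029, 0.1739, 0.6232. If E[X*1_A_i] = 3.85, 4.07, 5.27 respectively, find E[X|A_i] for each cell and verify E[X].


For each cell A_i: E[X|A_i] = E[X*1_A_i] / P(A_i)
Step 1: E[X|A_1] = 3.85 / 0.2029 = 18.974864
Step 2: E[X|A_2] = 4.07 / 0.1739 = 23.404255
Step 3: E[X|A_3] = 5.27 / 0.6232 = 8.456354
Verification: E[X] = sum E[X*1_A_i] = 3.85 + 4.07 + 5.27 = 13.19


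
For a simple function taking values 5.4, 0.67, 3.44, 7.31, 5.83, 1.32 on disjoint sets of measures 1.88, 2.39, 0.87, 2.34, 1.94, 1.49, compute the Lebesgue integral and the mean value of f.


Step 1: Integral = sum(value_i * measure_i)
= 5.4*1.88 + 0.67*2.39 + 3.44*0.87 + 7.31*2.34 + 5.83*1.94 + 1.32*1.49
= 10.152 + 1.6013 + 2.9928 + 17.1054 + 11.3102 + 1.9668
= 45.1285
Step 2: Total measure of domain = 1.88 + 2.39 + 0.87 + 2.34 + 1.94 + 1.49 = 10.91
Step 3: Average value = 45.1285 / 10.91 = 4.136434


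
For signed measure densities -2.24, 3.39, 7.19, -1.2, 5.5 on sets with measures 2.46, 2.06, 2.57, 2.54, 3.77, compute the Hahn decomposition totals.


Step 1: Compute signed measure on each set:
  Set 1: -2.24 * 2.46 = -5.5104
  Set 2: 3.39 * 2.06 = 6.9834
  Set 3: 7.19 * 2.57 = 18.4783
  Set 4: -1.2 * 2.54 = -3.048
  Set 5: 5.5 * 3.77 = 20.735
Step 2: Total signed measure = (-5.5104) + (6.9834) + (18.4783) + (-3.048) + (20.735)
     = 37.6383
Step 3: Positive part mu+(X) = sum of positive contributions = 46.1967
Step 4: Negative part mu-(X) = |sum of negative contributions| = 8.5584


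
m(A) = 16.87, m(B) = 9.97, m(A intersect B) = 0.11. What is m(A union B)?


By inclusion-exclusion: m(A u B) = m(A) + m(B) - m(A n B)
= 16.87 + 9.97 - 0.11
= 26.73


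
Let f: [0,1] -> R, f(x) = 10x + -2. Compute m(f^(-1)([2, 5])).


f^(-1)([2, 5]) = {x : 2 <= 10x + -2 <= 5}
Solving: (2 - -2)/10 <= x <= (5 - -2)/10
= [0.4, 0.7]
Intersecting with [0,1]: [0.4, 0.7]
Measure = 0.7 - 0.4 = 0.3


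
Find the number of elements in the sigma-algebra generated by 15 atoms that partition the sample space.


Each element of the sigma-algebra is a union of some subset of the 15 atoms.
The number of such subsets is 2^15 = 32768.


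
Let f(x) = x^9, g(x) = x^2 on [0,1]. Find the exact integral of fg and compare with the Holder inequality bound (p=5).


Step 1: Exact integral of f*g = integral(x^11, 0, 1) = 1/12
     = 0.083333
Step 2: Holder bound with p=5, q=1.25:
  ||f||_p = (integral x^45 dx)^(1/5) = (1/46)^(1/5) = 0.464995
  ||g||_q = (integral x^2.5 dx)^(1/1.25) = (1/3.5)^(1/1.25) = 0.367067
Step 3: Holder bound = ||f||_p * ||g||_q = 0.464995 * 0.367067 = 0.170684
Verification: 0.083333 <= 0.170684 (Holder holds)


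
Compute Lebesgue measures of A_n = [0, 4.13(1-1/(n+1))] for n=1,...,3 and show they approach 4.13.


By continuity of measure from below: if A_n increases to A, then m(A_n) -> m(A).
Here A = [0, 4.13], so m(A) = 4.13
Step 1: a_1 = 4.13*(1 - 1/2) = 2.065, m(A_1) = 2.065
Step 2: a_2 = 4.13*(1 - 1/3) = 2.7533, m(A_2) = 2.7533
Step 3: a_3 = 4.13*(1 - 1/4) = 3.0975, m(A_3) = 3.0975
Limit: m(A_n) -> m([0,4.13]) = 4.13


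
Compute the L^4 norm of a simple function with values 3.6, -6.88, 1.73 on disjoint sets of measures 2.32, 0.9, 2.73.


Step 1: Compute |f_i|^4 for each value:
  |3.6|^4 = 167.9616
  |-6.88|^4 = 2240.545423
  |1.73|^4 = 8.95745
Step 2: Multiply by measures and sum:
  167.9616 * 2.32 = 389.670912
  2240.545423 * 0.9 = 2016.490881
  8.95745 * 2.73 = 24.45384
Sum = 389.670912 + 2016.490881 + 24.45384 = 2430.615633
Step 3: Take the p-th root:
||f||_4 = (2430.615633)^(1/4) = 7.021487


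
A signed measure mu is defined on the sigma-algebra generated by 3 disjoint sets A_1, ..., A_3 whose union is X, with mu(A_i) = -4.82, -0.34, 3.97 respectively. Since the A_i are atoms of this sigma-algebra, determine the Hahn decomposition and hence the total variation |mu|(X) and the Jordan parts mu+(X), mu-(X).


Step 1: Every measurable set is a union of atoms (the cells / points), so a Hahn decomposition is
  obtained by grouping atoms by sign: P = union of atoms with mu > 0, N = union of the remaining atoms.
  Atoms in P (indices): 3;  atoms in N (indices): 1, 2
  Positive values: 3.97
  Negative values: -4.82, -0.34
Step 2: mu+(X) = mu(P) = sum of positive atom values = 3.97
Step 3: mu-(X) = -mu(N) = sum of |negative atom values| = 5.16
Step 4: |mu|(X) = mu+(X) + mu-(X) = 3.97 + 5.16 = 9.13


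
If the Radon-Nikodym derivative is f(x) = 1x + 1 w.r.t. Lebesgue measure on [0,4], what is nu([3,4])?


nu(A) = integral_A (dnu/dmu) dmu = integral_3^4 (1x + 1) dx
Step 1: Antiderivative F(x) = (1/2)x^2 + 1x
Step 2: F(4) = (1/2)*4^2 + 1*4 = 8 + 4 = 12
Step 3: F(3) = (1/2)*3^2 + 1*3 = 4.5 + 3 = 7.5
Step 4: nu([3,4]) = F(4) - F(3) = 12 - 7.5 = 4.5


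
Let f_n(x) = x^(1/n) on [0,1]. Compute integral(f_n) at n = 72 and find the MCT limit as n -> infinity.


At n = 72: f_72(x) = x^(1/72).
Step 1: integral(x^(1/72), 0, 1) = [x^(1/72+1) / (1/72+1)] from 0 to 1
     = 1 / (1/72 + 1) = 1 / ((72+1)/72) = 72/(72+1)
     = 72/73 = 0.986301
Step 2: As n -> infinity, f_n(x) = x^(1/n) -> 1 for x in (0,1], and f_n is increasing in n.
By MCT, lim_n integral(f_n) = integral(lim_n f_n) = integral(1, 0, 1) = 1.
Step 3: Verify convergence: 72/73 = 0.986301 -> 1


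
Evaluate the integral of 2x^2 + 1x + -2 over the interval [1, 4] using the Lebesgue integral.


The Lebesgue integral of a Riemann-integrable function agrees with the Riemann integral.
Antiderivative F(x) = (2/3)x^3 + (1/2)x^2 + -2x
F(4) = (2/3)*4^3 + (1/2)*4^2 + -2*4
     = (2/3)*64 + (1/2)*16 + -2*4
     = 42.666667 + 8 + -8
     = 42.666667
F(1) = -0.833333
Integral = F(4) - F(1) = 42.666667 - -0.833333 = 43.5


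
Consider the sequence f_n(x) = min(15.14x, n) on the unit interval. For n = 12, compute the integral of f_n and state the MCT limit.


f(x) = 15.14x on [0,1]; f_n(x) = min(15.14x, n). At n = 12:
Step 1: f(x) reaches 12 at x = 12/15.14 = 0.792602
Step 2: integral(f_12) = integral(15.14x, 0, 0.792602) + integral(12, 0.792602, 1)
       = 15.14*0.792602^2/2 + 12*(1 - 0.792602)
       = 4.755614 + 2.488771
       = 7.244386
Step 3: As n -> infinity, f_n increases to f, so by MCT integral(f_n) -> integral(f) = 15.14/2 = 7.57.
Convergence: integral(f_12) = 7.244386 -> 7.57 as n -> infinity


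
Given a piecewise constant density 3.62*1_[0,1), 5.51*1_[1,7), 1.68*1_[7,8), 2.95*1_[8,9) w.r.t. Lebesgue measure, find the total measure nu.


Integrate each piece of the Radon-Nikodym derivative:
Step 1: integral_0^1 3.62 dx = 3.62*(1-0) = 3.62*1 = 3.62
Step 2: integral_1^7 5.51 dx = 5.51*(7-1) = 5.51*6 = 33.06
Step 3: integral_7^8 1.68 dx = 1.68*(8-7) = 1.68*1 = 1.68
Step 4: integral_8^9 2.95 dx = 2.95*(9-8) = 2.95*1 = 2.95
Total: 3.62 + 33.06 + 1.68 + 2.95 = 41.31


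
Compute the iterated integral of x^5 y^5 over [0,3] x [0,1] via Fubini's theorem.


By Fubini's theorem, the double integral factors as a product of single integrals:
Step 1: integral_0^3 x^5 dx = [x^6/6] from 0 to 3
     = 3^6/6 = 121.5
Step 2: integral_0^1 y^5 dy = [y^6/6] from 0 to 1
     = 1^6/6 = 0.166667
Step 3: Double integral = 121.5 * 0.166667 = 20.25


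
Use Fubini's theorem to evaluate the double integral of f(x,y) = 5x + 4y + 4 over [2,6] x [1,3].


By Fubini, integrate in x first, then y.
Step 1: Fix y, integrate over x in [2,6]:
  integral(5x + 4y + 4, x=2..6)
  = 5*(6^2 - 2^2)/2 + (4y + 4)*(6 - 2)
  = 80 + (4y + 4)*4
  = 80 + 16y + 16
  = 96 + 16y
Step 2: Integrate over y in [1,3]:
  integral(96 + 16y, y=1..3)
  = 96*2 + 16*(3^2 - 1^2)/2
  = 192 + 64
  = 256


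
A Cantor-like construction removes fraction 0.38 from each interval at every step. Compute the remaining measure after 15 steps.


Step 1: At each step, fraction remaining = 1 - 0.38 = 0.62
Step 2: After 15 steps, measure = (0.62)^15
Result = 7.689097e-04


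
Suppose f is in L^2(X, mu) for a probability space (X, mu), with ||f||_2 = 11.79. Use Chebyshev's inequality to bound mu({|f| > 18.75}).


Chebyshev/Markov inequality: mu(|f| > eps) <= (||f||_p / eps)^p
Step 1: ||f||_2 / eps = 11.79 / 18.75 = 0.6288
Step 2: Raise to power p = 2:
  (0.6288)^2 = 0.395389
Step 3: Therefore mu(|f| > 18.75) <= 0.395389


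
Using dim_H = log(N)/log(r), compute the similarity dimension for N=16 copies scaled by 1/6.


For a self-similar set with N copies scaled by 1/r:
dim_H = log(N)/log(r) = log(16)/log(6)
= 2.772589/1.791759
= 1.547411


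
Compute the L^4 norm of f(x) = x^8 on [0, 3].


Step 1: ||f||_4 = (integral_0^3 |x^8|^4 dx)^(1/4)
     = (integral_0^3 x^32 dx)^(1/4)
Step 2: integral_0^3 x^32 dx = [x^33/(33)] from 0 to 3 = 3^33/33
     = 5559060566555523/33 = 1.684564e+14
Step 3: ||f||_4 = (1.684564e+14)^(1/4) = 3602.648294


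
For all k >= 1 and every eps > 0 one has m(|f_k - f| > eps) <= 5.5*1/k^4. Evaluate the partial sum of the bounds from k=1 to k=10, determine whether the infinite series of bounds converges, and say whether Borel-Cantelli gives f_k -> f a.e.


Step 1: List the terms 5.5*1/k^4 for k = 1 to 10:
  k=1: 5.5
  k=2: 0.34375
  k=3: 0.067901
  k=4: 0.021484
  k=5: 0.0088
  k=6: 0.004244
  k=7: 0.002291
  k=8: 0.001343
  k=9: 8.382868e-04
  k=10: 5.500000e-04
Step 2: Partial sum = 5.5 + 0.34375 + 0.067901 + 0.021484 + 0.0088 + 0.004244 + 0.002291 + 0.001343 + 8.382868e-04 + 5.500000e-04
     = 5.951201
Step 3: The full series sum_(k>=1) 5.5*1/k^4 converges (p-series with p = 4 > 1; a constant multiple of a convergent series converges).
Step 4: Fix eps > 0. Since sum_k m(|f_k - f| > eps) < infinity, the Borel-Cantelli lemma gives
        m(limsup_k {|f_k - f| > eps}) = 0, i.e. for a.e. x, |f_k(x) - f(x)| <= eps for all large k.
        Applying this with eps = 1/j for j = 1, 2, ... and intersecting the countably many full-measure sets,
        for a.e. x we get limsup_k |f_k(x) - f(x)| <= 1/j for every j, hence f_k -> f almost everywhere.
Conclusion: series converges; Borel-Cantelli yields f_k -> f a.e.


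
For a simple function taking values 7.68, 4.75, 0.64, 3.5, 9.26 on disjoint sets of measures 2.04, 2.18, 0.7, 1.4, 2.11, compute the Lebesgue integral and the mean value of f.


Step 1: Integral = sum(value_i * measure_i)
= 7.68*2.04 + 4.75*2.18 + 0.64*0.7 + 3.5*1.4 + 9.26*2.11
= 15.6672 + 10.355 + 0.448 + 4.9 + 19.5386
= 50.9088
Step 2: Total measure of domain = 2.04 + 2.18 + 0.7 + 1.4 + 2.11 = 8.43
Step 3: Average value = 50.9088 / 8.43 = 6.039004


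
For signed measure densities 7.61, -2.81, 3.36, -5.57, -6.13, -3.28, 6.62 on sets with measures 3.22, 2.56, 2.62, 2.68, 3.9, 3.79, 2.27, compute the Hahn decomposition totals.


Step 1: Compute signed measure on each set:
  Set 1: 7.61 * 3.22 = 24.5042
  Set 2: -2.81 * 2.56 = -7.1936
  Set 3: 3.36 * 2.62 = 8.8032
  Set 4: -5.57 * 2.68 = -14.9276
  Set 5: -6.13 * 3.9 = -23.907
  Set 6: -3.28 * 3.79 = -12.4312
  Set 7: 6.62 * 2.27 = 15.0274
Step 2: Total signed measure = (24.5042) + (-7.1936) + (8.8032) + (-14.9276) + (-23.907) + (-12.4312) + (15.0274)
     = -10.1246
Step 3: Positive part mu+(X) = sum of positive contributions = 48.3348
Step 4: Negative part mu-(X) = |sum of negative contributions| = 58.4594


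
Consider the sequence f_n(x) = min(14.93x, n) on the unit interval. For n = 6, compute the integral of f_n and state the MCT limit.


f(x) = 14.93x on [0,1]; f_n(x) = min(14.93x, n). At n = 6:
Step 1: f(x) reaches 6 at x = 6/14.93 = 0.401875
Step 2: integral(f_6) = integral(14.93x, 0, 0.401875) + integral(6, 0.401875, 1)
       = 14.93*0.401875^2/2 + 6*(1 - 0.401875)
       = 1.205626 + 3.588747
       = 4.794374
Step 3: As n -> infinity, f_n increases to f, so by MCT integral(f_n) -> integral(f) = 14.93/2 = 7.465.
Convergence: integral(f_6) = 4.794374 -> 7.465 as n -> infinity


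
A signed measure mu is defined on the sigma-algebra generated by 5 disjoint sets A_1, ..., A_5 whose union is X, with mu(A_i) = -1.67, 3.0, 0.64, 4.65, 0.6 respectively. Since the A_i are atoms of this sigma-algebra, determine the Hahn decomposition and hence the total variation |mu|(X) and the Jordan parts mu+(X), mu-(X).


Step 1: Every measurable set is a union of atoms (the cells / points), so a Hahn decomposition is
  obtained by grouping atoms by sign: P = union of atoms with mu > 0, N = union of the remaining atoms.
  Atoms in P (indices): 2, 3, 4, 5;  atoms in N (indices): 1
  Positive values: 3, 0.64, 4.65, 0.6
  Negative values: -1.67
Step 2: mu+(X) = mu(P) = sum of positive atom values = 8.89
Step 3: mu-(X) = -mu(N) = sum of |negative atom values| = 1.67
Step 4: |mu|(X) = mu+(X) + mu-(X) = 8.89 + 1.67 = 10.56


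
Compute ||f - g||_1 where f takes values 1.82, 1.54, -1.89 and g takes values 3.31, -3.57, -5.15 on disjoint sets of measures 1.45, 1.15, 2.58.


Step 1: Compute differences f_i - g_i:
  1.82 - 3.31 = -1.49
  1.54 - -3.57 = 5.11
  -1.89 - -5.15 = 3.26
Step 2: Compute |diff|^1 * measure for each set:
  |-1.49|^1 * 1.45 = 1.49 * 1.45 = 2.1605
  |5.11|^1 * 1.15 = 5.11 * 1.15 = 5.8765
  |3.26|^1 * 2.58 = 3.26 * 2.58 = 8.4108
Step 3: Sum = 16.4478
Step 4: ||f-g||_1 = (16.4478)^(1/1) = 16.4478


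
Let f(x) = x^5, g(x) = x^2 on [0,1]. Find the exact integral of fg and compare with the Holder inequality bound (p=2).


Step 1: Exact integral of f*g = integral(x^7, 0, 1) = 1/8
     = 0.125
Step 2: Holder bound with p=2, q=2:
  ||f||_p = (integral x^10 dx)^(1/2) = (1/11)^(1/2) = 0.301511
  ||g||_q = (integral x^4 dx)^(1/2) = (1/5)^(1/2) = 0.447214
Step 3: Holder bound = ||f||_p * ||g||_q = 0.301511 * 0.447214 = 0.13484
Verification: 0.125 <= 0.13484 (Holder holds)


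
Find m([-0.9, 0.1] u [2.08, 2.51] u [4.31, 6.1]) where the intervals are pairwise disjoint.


For pairwise disjoint intervals, m(union) = sum of lengths.
= (0.1 - -0.9) + (2.51 - 2.08) + (6.1 - 4.31)
= 1 + 0.43 + 1.79
= 3.22


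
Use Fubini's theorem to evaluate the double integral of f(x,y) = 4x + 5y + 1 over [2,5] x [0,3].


By Fubini, integrate in x first, then y.
Step 1: Fix y, integrate over x in [2,5]:
  integral(4x + 5y + 1, x=2..5)
  = 4*(5^2 - 2^2)/2 + (5y + 1)*(5 - 2)
  = 42 + (5y + 1)*3
  = 42 + 15y + 3
  = 45 + 15y
Step 2: Integrate over y in [0,3]:
  integral(45 + 15y, y=0..3)
  = 45*3 + 15*(3^2 - 0^2)/2
  = 135 + 67.5
  = 202.5


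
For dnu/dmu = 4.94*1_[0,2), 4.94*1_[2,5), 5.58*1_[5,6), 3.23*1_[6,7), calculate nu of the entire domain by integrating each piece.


Integrate each piece of the Radon-Nikodym derivative:
Step 1: integral_0^2 4.94 dx = 4.94*(2-0) = 4.94*2 = 9.88
Step 2: integral_2^5 4.94 dx = 4.94*(5-2) = 4.94*3 = 14.82
Step 3: integral_5^6 5.58 dx = 5.58*(6-5) = 5.58*1 = 5.58
Step 4: integral_6^7 3.23 dx = 3.23*(7-6) = 3.23*1 = 3.23
Total: 9.88 + 14.82 + 5.58 + 3.23 = 33.51


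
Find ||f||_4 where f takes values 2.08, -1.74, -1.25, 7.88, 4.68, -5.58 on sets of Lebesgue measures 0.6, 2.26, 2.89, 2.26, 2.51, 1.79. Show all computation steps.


Step 1: Compute |f_i|^4 for each value:
  |2.08|^4 = 18.717737
  |-1.74|^4 = 9.166362
  |-1.25|^4 = 2.441406
  |7.88|^4 = 3855.714511
  |4.68|^4 = 479.715126
  |-5.58|^4 = 969.475405
Step 2: Multiply by measures and sum:
  18.717737 * 0.6 = 11.230642
  9.166362 * 2.26 = 20.715978
  2.441406 * 2.89 = 7.055664
  3855.714511 * 2.26 = 8713.914796
  479.715126 * 2.51 = 1204.084966
  969.475405 * 1.79 = 1735.360975
Sum = 11.230642 + 20.715978 + 7.055664 + 8713.914796 + 1204.084966 + 1735.360975 = 11692.36302
Step 3: Take the p-th root:
||f||_4 = (11692.36302)^(1/4) = 10.398617


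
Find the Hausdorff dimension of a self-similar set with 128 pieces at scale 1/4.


For a self-similar set with N copies scaled by 1/r:
dim_H = log(N)/log(r) = log(128)/log(4)
= 4.85203/1.386294
= 3.5


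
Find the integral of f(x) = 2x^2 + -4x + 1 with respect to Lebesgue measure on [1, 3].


The Lebesgue integral of a Riemann-integrable function agrees with the Riemann integral.
Antiderivative F(x) = (2/3)x^3 + (-4/2)x^2 + 1x
F(3) = (2/3)*3^3 + (-4/2)*3^2 + 1*3
     = (2/3)*27 + (-4/2)*9 + 1*3
     = 18 + -18 + 3
     = 3
F(1) = -0.333333
Integral = F(3) - F(1) = 3 - -0.333333 = 3.333333


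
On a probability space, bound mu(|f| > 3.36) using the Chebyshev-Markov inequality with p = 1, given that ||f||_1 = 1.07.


Chebyshev/Markov inequality: mu(|f| > eps) <= (||f||_p / eps)^p
Step 1: ||f||_1 / eps = 1.07 / 3.36 = 0.318452
Step 2: Raise to power p = 1:
  (0.318452)^1 = 0.318452
Step 3: Therefore mu(|f| > 3.36) <= 0.318452


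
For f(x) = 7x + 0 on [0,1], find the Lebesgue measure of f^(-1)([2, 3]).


f^(-1)([2, 3]) = {x : 2 <= 7x + 0 <= 3}
Solving: (2 - 0)/7 <= x <= (3 - 0)/7
= [0.285714, 0.428571]
Intersecting with [0,1]: [0.285714, 0.428571]
Measure = 0.428571 - 0.285714 = 0.142857


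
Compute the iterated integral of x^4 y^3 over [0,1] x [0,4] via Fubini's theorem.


By Fubini's theorem, the double integral factors as a product of single integrals:
Step 1: integral_0^1 x^4 dx = [x^5/5] from 0 to 1
     = 1^5/5 = 0.2
Step 2: integral_0^4 y^3 dy = [y^4/4] from 0 to 4
     = 4^4/4 = 64
Step 3: Double integral = 0.2 * 64 = 12.8


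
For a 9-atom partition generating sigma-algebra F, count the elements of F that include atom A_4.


Each element of F is a union of some subset S of the 9 atoms.
The element contains A_4 iff A_4 is in S.
So we count subsets S of {A_1,...,A_9} with A_4 in S: choose freely among the other 8 atoms.
Count = 2^(9-1) = 2^8 = 256.


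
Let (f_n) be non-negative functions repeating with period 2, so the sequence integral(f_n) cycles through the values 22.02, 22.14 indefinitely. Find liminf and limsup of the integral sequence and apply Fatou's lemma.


The sequence (integral(f_n)) is periodic with period 2, repeating the values 22.02, 22.14 indefinitely.
Step 1: For a periodic sequence, every tail (a_m, a_(m+1), ...) contains all 2 period values infinitely often.
Step 2: Hence inf of every tail = min of the period values = min(22.02, 22.14) = 22.02.
        liminf_n integral(f_n) = sup over m of (inf of tail from m) = 22.02.
Step 3: Similarly sup of every tail = max of the period values = 22.14.
        limsup_n integral(f_n) = 22.14.
Step 4: Fatou's lemma: integral(liminf_n f_n) <= liminf_n integral(f_n) = 22.02.
        So the integral of the pointwise liminf is at most 22.02.


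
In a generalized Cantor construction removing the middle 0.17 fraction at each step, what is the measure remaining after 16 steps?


Step 1: At each step, fraction remaining = 1 - 0.17 = 0.83
Step 2: After 16 steps, measure = (0.83)^16
Result = 0.050728


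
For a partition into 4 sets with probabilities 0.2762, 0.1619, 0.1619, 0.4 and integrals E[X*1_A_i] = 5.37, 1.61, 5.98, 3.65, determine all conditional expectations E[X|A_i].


For each cell A_i: E[X|A_i] = E[X*1_A_i] / P(A_i)
Step 1: E[X|A_1] = 5.37 / 0.2762 = 19.442433
Step 2: E[X|A_2] = 1.61 / 0.1619 = 9.94441
Step 3: E[X|A_3] = 5.98 / 0.1619 = 36.93638
Step 4: E[X|A_4] = 3.65 / 0.4 = 9.125
Verification: E[X] = sum E[X*1_A_i] = 5.37 + 1.61 + 5.98 + 3.65 = 16.61


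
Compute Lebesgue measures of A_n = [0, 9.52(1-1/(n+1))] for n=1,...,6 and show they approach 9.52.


By continuity of measure from below: if A_n increases to A, then m(A_n) -> m(A).
Here A = [0, 9.52], so m(A) = 9.52
Step 1: a_1 = 9.52*(1 - 1/2) = 4.76, m(A_1) = 4.76
Step 2: a_2 = 9.52*(1 - 1/3) = 6.3467, m(A_2) = 6.3467
Step 3: a_3 = 9.52*(1 - 1/4) = 7.14, m(A_3) = 7.14
Step 4: a_4 = 9.52*(1 - 1/5) = 7.616, m(A_4) = 7.616
Step 5: a_5 = 9.52*(1 - 1/6) = 7.9333, m(A_5) = 7.9333
Step 6: a_6 = 9.52*(1 - 1/7) = 8.16, m(A_6) = 8.16
Limit: m(A_n) -> m([0,9.52]) = 9.52


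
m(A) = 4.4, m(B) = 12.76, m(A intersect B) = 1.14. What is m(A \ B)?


m(A \ B) = m(A) - m(A n B)
= 4.4 - 1.14
= 3.26


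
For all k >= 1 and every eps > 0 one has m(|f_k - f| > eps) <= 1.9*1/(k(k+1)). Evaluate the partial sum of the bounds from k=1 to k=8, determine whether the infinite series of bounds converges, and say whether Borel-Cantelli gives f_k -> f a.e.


Step 1: List the terms 1.9*1/(k(k+1)) for k = 1 to 8:
  k=1: 0.95
  k=2: 0.316667
  k=3: 0.158333
  k=4: 0.095
  k=5: 0.063333
  k=6: 0.045238
  k=7: 0.033929
  k=8: 0.026389
Step 2: Partial sum = 0.95 + 0.316667 + 0.158333 + 0.095 + 0.063333 + 0.045238 + 0.033929 + 0.026389
     = 1.688889
Step 3: The full series sum_(k>=1) 1.9*1/(k(k+1)) converges (telescoping series sum 1/(k(k+1)) = 1; a constant multiple of a convergent series converges).
Step 4: Fix eps > 0. Since sum_k m(|f_k - f| > eps) < infinity, the Borel-Cantelli lemma gives
        m(limsup_k {|f_k - f| > eps}) = 0, i.e. for a.e. x, |f_k(x) - f(x)| <= eps for all large k.
        Applying this with eps = 1/j for j = 1, 2, ... and intersecting the countably many full-measure sets,
        for a.e. x we get limsup_k |f_k(x) - f(x)| <= 1/j for every j, hence f_k -> f almost everywhere.
Conclusion: series converges; Borel-Cantelli yields f_k -> f a.e.


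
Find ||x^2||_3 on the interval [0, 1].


Step 1: ||f||_3 = (integral_0^1 |x^2|^3 dx)^(1/3)
     = (integral_0^1 x^6 dx)^(1/3)
Step 2: integral_0^1 x^6 dx = [x^7/(7)] from 0 to 1 = 1^7/7
     = 1/7 = 0.142857
Step 3: ||f||_3 = (0.142857)^(1/3) = 0.522758


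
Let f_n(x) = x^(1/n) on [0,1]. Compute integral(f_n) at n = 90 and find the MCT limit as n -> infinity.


At n = 90: f_90(x) = x^(1/90).
Step 1: integral(x^(1/90), 0, 1) = [x^(1/90+1) / (1/90+1)] from 0 to 1
     = 1 / (1/90 + 1) = 1 / ((90+1)/90) = 90/(90+1)
     = 90/91 = 0.989011
Step 2: As n -> infinity, f_n(x) = x^(1/n) -> 1 for x in (0,1], and f_n is increasing in n.
By MCT, lim_n integral(f_n) = integral(lim_n f_n) = integral(1, 0, 1) = 1.
Step 3: Verify convergence: 90/91 = 0.989011 -> 1


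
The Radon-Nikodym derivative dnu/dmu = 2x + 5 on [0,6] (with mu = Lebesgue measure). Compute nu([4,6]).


nu(A) = integral_A (dnu/dmu) dmu = integral_4^6 (2x + 5) dx
Step 1: Antiderivative F(x) = (2/2)x^2 + 5x
Step 2: F(6) = (2/2)*6^2 + 5*6 = 36 + 30 = 66
Step 3: F(4) = (2/2)*4^2 + 5*4 = 16 + 20 = 36
Step 4: nu([4,6]) = F(6) - F(4) = 66 - 36 = 30


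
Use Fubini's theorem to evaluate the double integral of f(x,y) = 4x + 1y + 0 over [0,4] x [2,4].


By Fubini, integrate in x first, then y.
Step 1: Fix y, integrate over x in [0,4]:
  integral(4x + 1y + 0, x=0..4)
  = 4*(4^2 - 0^2)/2 + (1y + 0)*(4 - 0)
  = 32 + (1y + 0)*4
  = 32 + 4y + 0
  = 32 + 4y
Step 2: Integrate over y in [2,4]:
  integral(32 + 4y, y=2..4)
  = 32*2 + 4*(4^2 - 2^2)/2
  = 64 + 24
  = 88


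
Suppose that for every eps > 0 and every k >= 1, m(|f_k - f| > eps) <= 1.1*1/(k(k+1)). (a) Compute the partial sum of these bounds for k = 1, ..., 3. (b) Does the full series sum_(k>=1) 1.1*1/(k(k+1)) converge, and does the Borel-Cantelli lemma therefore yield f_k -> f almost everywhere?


Step 1: List the terms 1.1*1/(k(k+1)) for k = 1 to 3:
  k=1: 0.55
  k=2: 0.183333
  k=3: 0.091667
Step 2: Partial sum = 0.55 + 0.183333 + 0.091667
     = 0.825
Step 3: The full series sum_(k>=1) 1.1*1/(k(k+1)) converges (telescoping series sum 1/(k(k+1)) = 1; a constant multiple of a convergent series converges).
Step 4: Fix eps > 0. Since sum_k m(|f_k - f| > eps) < infinity, the Borel-Cantelli lemma gives
        m(limsup_k {|f_k - f| > eps}) = 0, i.e. for a.e. x, |f_k(x) - f(x)| <= eps for all large k.
        Applying this with eps = 1/j for j = 1, 2, ... and intersecting the countably many full-measure sets,
        for a.e. x we get limsup_k |f_k(x) - f(x)| <= 1/j for every j, hence f_k -> f almost everywhere.
Conclusion: series converges; Borel-Cantelli yields f_k -> f a.e.


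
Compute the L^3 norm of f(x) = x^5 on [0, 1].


Step 1: ||f||_3 = (integral_0^1 |x^5|^3 dx)^(1/3)
     = (integral_0^1 x^15 dx)^(1/3)
Step 2: integral_0^1 x^15 dx = [x^16/(16)] from 0 to 1 = 1^16/16
     = 1/16 = 0.0625
Step 3: ||f||_3 = (0.0625)^(1/3) = 0.39685


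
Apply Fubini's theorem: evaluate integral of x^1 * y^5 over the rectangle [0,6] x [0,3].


By Fubini's theorem, the double integral factors as a product of single integrals:
Step 1: integral_0^6 x^1 dx = [x^2/2] from 0 to 6
     = 6^2/2 = 18
Step 2: integral_0^3 y^5 dy = [y^6/6] from 0 to 3
     = 3^6/6 = 121.5
Step 3: Double integral = 18 * 121.5 = 2187


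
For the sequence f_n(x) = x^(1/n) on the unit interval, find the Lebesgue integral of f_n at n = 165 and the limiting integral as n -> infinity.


At n = 165: f_165(x) = x^(1/165).
Step 1: integral(x^(1/165), 0, 1) = [x^(1/165+1) / (1/165+1)] from 0 to 1
     = 1 / (1/165 + 1) = 1 / ((165+1)/165) = 165/(165+1)
     = 165/166 = 0.993976
Step 2: As n -> infinity, f_n(x) = x^(1/n) -> 1 for x in (0,1], and f_n is increasing in n.
By MCT, lim_n integral(f_n) = integral(lim_n f_n) = integral(1, 0, 1) = 1.
Step 3: Verify convergence: 165/166 = 0.993976 -> 1
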